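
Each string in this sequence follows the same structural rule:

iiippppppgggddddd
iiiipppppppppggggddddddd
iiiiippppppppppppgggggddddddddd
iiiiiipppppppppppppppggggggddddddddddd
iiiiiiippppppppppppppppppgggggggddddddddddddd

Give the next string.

iiiiiiiipppppppppppppppppppppggggggggddddddddddddddd

Term n consists of n+1 i's, followed by 3n p's, followed by n+1 g's, followed by 2n+1 d's, where the shown terms are n = 2, 3, 4, 5, 6.
At n = 7 the blocks have lengths 8, 21, 8, 15.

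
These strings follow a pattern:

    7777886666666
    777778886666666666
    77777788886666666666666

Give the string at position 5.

Term n consists of n+2 7's, followed by n 8's, followed by 3n+1 6's, where the shown terms are n = 2, 3, 4.
For term 5, n = 6, so the run lengths are 8, 6, 19.

777777778888886666666666666666666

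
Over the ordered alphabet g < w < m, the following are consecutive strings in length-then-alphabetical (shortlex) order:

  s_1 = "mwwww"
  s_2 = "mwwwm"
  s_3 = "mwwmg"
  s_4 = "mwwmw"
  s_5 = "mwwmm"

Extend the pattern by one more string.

The successor of mwwmm increments the rightmost position that isn't already m and resets every position after it to g.

mwmgg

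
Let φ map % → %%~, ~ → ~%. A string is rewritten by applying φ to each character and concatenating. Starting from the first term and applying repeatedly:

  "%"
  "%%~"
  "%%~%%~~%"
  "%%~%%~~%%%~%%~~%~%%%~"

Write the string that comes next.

Replace each of the 21 characters of %%~%%~~%%%~%%~~%~%%%~ in place — %%~ %%~ ~% %%~ %%~ ~% ~% %%~ %%~ %%~ ~% %%~ %%~ ~% ~% %%~ ~% %%~ %%~ %%~ ~% — and concatenate.

%%~%%~~%%%~%%~~%~%%%~%%~%%~~%%%~%%~~%~%%%~~%%%~%%~%%~~%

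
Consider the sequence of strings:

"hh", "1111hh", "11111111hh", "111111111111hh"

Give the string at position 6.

11111111111111111111hh

The strings grow by a fixed prefix 1111 each time.
From 111111111111hh, 2 further steps: 111111111111hh → 1111111111111111hh → (answer).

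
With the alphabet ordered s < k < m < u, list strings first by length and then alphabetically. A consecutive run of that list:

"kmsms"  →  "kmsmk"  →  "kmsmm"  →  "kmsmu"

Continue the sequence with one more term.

kmsus

Treat kmsmu as a base-4 numeral over the given alphabet and add one, carrying through any trailing u's.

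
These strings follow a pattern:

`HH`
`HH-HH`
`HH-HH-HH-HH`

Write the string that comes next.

HH-HH-HH-HH-HH-HH-HH-HH

Every step duplicates the string with '-' between the halves.
One more doubling of HH-HH-HH-HH gives the answer.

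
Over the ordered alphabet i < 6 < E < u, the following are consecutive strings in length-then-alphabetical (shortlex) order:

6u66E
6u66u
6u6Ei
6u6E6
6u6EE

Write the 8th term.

6u6u6

Stepping forward 3 times from 6u6EE: 6u6EE → 6u6Eu → 6u6ui, then the target.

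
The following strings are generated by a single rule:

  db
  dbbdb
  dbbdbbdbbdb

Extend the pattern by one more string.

s(k+1) = s(k)·b·s(k) — each term doubles the last with 'b' between the halves.
One more doubling of dbbdbbdbbdb gives the answer.

dbbdbbdbbdbbdbbdbbdbbdb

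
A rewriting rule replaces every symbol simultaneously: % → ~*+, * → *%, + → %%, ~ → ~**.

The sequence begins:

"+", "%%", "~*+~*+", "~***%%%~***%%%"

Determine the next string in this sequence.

φ(~***%%%~***%%%) expands symbol-by-symbol to ~** *% *% *% ~*+ ~*+ ~*+ ~** *% *% *% ~*+ ~*+ ~*+; joining the 14 pieces gives the next term.

~***%*%*%~*+~*+~*+~***%*%*%~*+~*+~*+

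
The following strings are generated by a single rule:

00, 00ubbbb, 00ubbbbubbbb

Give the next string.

The strings grow by a fixed suffix ubbbb each time.
One more step from 00ubbbbubbbb gives the answer.

00ubbbbubbbbubbbb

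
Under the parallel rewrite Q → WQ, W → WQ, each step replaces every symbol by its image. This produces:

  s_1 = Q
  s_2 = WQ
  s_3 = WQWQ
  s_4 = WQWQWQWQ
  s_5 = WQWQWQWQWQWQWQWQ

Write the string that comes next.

WQWQWQWQWQWQWQWQWQWQWQWQWQWQWQWQ

Replace each of the 16 characters of WQWQWQWQWQWQWQWQ in place — WQ WQ WQ WQ WQ WQ WQ WQ WQ WQ WQ WQ WQ WQ WQ WQ — and concatenate.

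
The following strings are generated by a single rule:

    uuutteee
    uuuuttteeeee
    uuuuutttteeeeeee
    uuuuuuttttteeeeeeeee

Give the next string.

The n-th term is n+1 u's then n t's then 2n-1 e's, where the shown terms are n = 2, 3, 4, 5.
At n = 6 the blocks have lengths 7, 6, 11.

uuuuuuutttttteeeeeeeeeee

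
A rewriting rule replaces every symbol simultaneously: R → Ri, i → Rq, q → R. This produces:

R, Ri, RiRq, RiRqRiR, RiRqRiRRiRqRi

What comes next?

Rewriting the 13 symbols of RiRqRiRRiRqRi one by one yields Ri Rq Ri R Ri Rq Ri Ri Rq Ri R Ri Rq; concatenated:

RiRqRiRRiRqRiRiRqRiRRiRq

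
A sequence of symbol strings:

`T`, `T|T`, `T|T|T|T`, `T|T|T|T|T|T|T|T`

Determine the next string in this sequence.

T|T|T|T|T|T|T|T|T|T|T|T|T|T|T|T

s(k+1) = s(k)·|·s(k) — each term doubles the last with '|' between the halves.
So the next term is two copies of T|T|T|T|T|T|T|T with '|' between the halves.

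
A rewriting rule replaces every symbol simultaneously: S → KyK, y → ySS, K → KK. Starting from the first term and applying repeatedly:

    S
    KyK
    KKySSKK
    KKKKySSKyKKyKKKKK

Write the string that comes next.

Applying the rule to each of the 17 symbols of KKKKySSKyKKyKKKKK gives the pieces KK KK KK KK ySS KyK KyK KK ySS KK KK ySS KK KK KK KK KK, which concatenate to the answer.

KKKKKKKKySSKyKKyKKKySSKKKKySSKKKKKKKKKK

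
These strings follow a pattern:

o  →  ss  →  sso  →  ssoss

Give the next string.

From term 3 onward, concatenate the last term with the second-to-last: ss·o = sso, sso·ss = ssoss, …
So term 5 is ssoss·sso.

ssosssso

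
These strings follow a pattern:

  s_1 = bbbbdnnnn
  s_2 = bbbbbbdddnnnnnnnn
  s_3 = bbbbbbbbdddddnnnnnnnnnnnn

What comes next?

bbbbbbbbbbdddddddnnnnnnnnnnnnnnnn

Term n consists of 2n+2 b's, followed by 2n-1 d's, followed by 4n n's (n = 1, 2, …).
At n = 4 the blocks have lengths 10, 7, 16.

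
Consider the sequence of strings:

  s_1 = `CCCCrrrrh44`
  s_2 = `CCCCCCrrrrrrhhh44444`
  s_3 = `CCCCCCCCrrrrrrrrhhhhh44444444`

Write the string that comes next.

CCCCCCCCCCrrrrrrrrrrhhhhhhh44444444444

Each string has the form C^{2n+2} r^{2n+2} h^{2n-1} 4^{3n-1} (n = 1, 2, …).
Setting n = 4 gives 10, 10, 7, 11 characters in each block.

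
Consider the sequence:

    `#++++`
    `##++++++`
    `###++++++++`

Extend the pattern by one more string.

####++++++++++

Reading off run lengths: # runs 1, 2, 3; + runs 4, 6, 8 — each is linear in n, where the shown terms are n = 2, 3, 4.
At n = 5 the blocks have lengths 4, 10.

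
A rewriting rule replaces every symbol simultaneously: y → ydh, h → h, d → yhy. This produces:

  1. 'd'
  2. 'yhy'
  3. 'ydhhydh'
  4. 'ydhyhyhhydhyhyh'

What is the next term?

Replace each of the 15 characters of ydhyhyhhydhyhyh in place — ydh yhy h ydh h ydh h h ydh yhy h ydh h ydh h — and concatenate.

ydhyhyhydhhydhhhydhyhyhydhhydhh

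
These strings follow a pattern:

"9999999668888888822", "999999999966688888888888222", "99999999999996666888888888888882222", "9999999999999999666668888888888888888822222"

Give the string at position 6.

Reading off run lengths: 9 runs 7, 10, 13, 16; 6 runs 2, 3, 4, 5; 8 runs 8, 11, 14, 17; 2 runs 2, 3, 4, 5 — each is linear in n, where the shown terms are n = 3, 4, 5, 6.
Setting n = 8 gives 22, 7, 23, 7 characters in each block.

99999999999999999999996666666888888888888888888888882222222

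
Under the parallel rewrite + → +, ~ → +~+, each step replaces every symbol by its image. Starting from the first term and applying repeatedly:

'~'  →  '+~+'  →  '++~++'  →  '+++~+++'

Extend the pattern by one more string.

++++~++++

Expanding +++~+++: +→+, +→+, +→+, ~→+~+, +→+, +→+, +→+. Concatenated: + + + +~+ + + +.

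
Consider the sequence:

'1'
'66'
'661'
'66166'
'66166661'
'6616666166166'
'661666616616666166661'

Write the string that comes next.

6616666166166661666616616666166166

Each term (from the third on) is the previous term followed by the one before it: term 3 = 66·1 = 661.
So term 8 is 661666616616666166661·6616666166166.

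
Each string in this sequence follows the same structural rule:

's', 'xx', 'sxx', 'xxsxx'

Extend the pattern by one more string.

sxxxxsxx

Each term (from the third on) is the two preceding terms concatenated in order: term 3 = s·xx = sxx.
So term 5 is sxx·xxsxx.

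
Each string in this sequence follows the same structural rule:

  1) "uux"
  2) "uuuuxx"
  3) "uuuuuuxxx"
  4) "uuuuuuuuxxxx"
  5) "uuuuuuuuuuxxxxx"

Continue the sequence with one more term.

The n-th term is 2n u's then n x's (n = 1, 2, …).
For the next term, n = 6, so the run lengths are 12, 6.

uuuuuuuuuuuuxxxxxx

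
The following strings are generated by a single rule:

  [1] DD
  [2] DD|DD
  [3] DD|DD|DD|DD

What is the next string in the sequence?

DD|DD|DD|DD|DD|DD|DD|DD

Every step duplicates the string with '|' between the halves.
One more doubling of DD|DD|DD|DD gives the answer.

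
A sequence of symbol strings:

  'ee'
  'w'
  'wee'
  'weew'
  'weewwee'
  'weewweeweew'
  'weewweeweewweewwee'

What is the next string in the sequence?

weewweeweewweewweeweewweeweew

Each term (from the third on) is the previous term followed by the one before it: term 3 = w·ee = wee.
The next term joins weewweeweewweewwee and weewweeweew.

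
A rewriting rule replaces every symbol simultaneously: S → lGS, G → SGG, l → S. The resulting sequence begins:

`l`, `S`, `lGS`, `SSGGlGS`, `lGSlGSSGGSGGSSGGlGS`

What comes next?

SSGGlGSSSGGlGSlGSSGGSGGlGSSGGSGGlGSlGSSGGSGGSSGGlGS

φ(lGSlGSSGGSGGSSGGlGS) expands symbol-by-symbol to S SGG lGS S SGG lGS lGS SGG SGG lGS SGG SGG lGS lGS SGG SGG S SGG lGS; joining the 19 pieces gives the next term.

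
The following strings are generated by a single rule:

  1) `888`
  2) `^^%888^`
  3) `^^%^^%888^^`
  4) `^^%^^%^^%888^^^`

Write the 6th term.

^^%^^%^^%^^%^^%888^^^^^

s(k+1) = ^^%·s(k)·^, so each term gains ^^% as a prefix and ^ as a suffix.
From ^^%^^%^^%888^^^, 2 further steps: ^^%^^%^^%888^^^ → ^^%^^%^^%^^%888^^^^ → (answer).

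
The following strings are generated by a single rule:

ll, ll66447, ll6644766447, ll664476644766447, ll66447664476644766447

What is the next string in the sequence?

ll6644766447664476644766447

Each term is the previous one with 66447 appended.
So the next term is ll66447664476644766447·66447.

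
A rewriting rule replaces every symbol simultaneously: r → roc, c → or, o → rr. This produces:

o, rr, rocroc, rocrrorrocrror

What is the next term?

rocrrorrocrocrrrocrocrrorrocrocrrroc

Applying the rule to each of the 14 symbols of rocrrorrocrror gives the pieces roc rr or roc roc rr roc roc rr or roc roc rr roc, which concatenate to the answer.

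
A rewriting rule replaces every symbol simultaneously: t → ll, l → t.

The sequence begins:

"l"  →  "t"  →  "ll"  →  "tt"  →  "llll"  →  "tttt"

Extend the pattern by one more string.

llllllll

Apply φ to tttt symbol by symbol: t→ll, t→ll, t→ll, t→ll; joined: ll ll ll ll.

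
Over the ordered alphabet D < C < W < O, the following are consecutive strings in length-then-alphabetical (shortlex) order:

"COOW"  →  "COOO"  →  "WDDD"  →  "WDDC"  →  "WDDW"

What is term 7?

Stepping forward 2 times from WDDW: WDDW → WDDO, then the target.

WDCD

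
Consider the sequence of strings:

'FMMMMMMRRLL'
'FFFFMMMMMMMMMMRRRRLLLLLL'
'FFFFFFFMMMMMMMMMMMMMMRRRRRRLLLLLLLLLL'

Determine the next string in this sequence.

FFFFFFFFFFMMMMMMMMMMMMMMMMMMRRRRRRRRLLLLLLLLLLLLLL

Each string has the form F^{3n-2} M^{4n+2} R^{2n} L^{4n-2} (n = 1, 2, …).
Setting n = 4 gives 10, 18, 8, 14 characters in each block.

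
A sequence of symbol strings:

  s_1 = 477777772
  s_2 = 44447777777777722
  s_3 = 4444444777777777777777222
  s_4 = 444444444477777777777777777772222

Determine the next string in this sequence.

Each string has the form 4^{3n-2} 7^{4n+3} 2^{n} (n = 1, 2, …).
At n = 5 the blocks have lengths 13, 23, 5.

44444444444447777777777777777777777722222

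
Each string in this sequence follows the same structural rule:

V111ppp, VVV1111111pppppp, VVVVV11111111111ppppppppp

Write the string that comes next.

Reading off run lengths: V runs 1, 3, 5; 1 runs 3, 7, 11; p runs 3, 6, 9 — each is linear in n (n = 1, 2, …).
For the next term, n = 4, so the run lengths are 7, 15, 12.

VVVVVVV111111111111111pppppppppppp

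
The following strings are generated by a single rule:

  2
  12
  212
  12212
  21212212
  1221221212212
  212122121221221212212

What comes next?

This is a Fibonacci-style word recurrence s(k) = s(k−2)·s(k−1): e.g. 2·12 = 212.
The next term joins 1221221212212 and 212122121221221212212.

1221221212212212122121221221212212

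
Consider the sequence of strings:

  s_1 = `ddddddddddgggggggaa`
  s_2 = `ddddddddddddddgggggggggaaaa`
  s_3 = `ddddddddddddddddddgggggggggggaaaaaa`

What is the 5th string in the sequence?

Term n consists of 4n+2 d's, followed by 2n+3 g's, followed by 2n-2 a's, where the shown terms are n = 2, 3, 4.
Setting n = 6 gives 26, 15, 10 characters in each block.

ddddddddddddddddddddddddddgggggggggggggggaaaaaaaaaa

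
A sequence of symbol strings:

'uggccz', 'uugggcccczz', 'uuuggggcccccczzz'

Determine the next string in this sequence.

uuuugggggcccccccczzzz

Each string has the form u^{n} g^{n+1} c^{2n} z^{n} (n = 1, 2, …).
Setting n = 4 gives 4, 5, 8, 4 characters in each block.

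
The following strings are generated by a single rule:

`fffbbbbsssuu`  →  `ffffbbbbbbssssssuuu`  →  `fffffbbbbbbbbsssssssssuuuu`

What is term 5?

fffffffbbbbbbbbbbbbsssssssssssssssuuuuuu

Each string has the form f^{n+2} b^{2n+2} s^{3n} u^{n+1} (n = 1, 2, …).
Setting n = 5 gives 7, 12, 15, 6 characters in each block.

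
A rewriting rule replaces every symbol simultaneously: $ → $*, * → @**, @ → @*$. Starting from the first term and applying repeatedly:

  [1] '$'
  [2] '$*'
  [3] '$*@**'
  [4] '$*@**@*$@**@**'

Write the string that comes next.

Replace each of the 14 characters of $*@**@*$@**@** in place — $* @** @*$ @** @** @*$ @** $* @*$ @** @** @*$ @** @** — and concatenate.

$*@**@*$@**@**@*$@**$*@*$@**@**@*$@**@**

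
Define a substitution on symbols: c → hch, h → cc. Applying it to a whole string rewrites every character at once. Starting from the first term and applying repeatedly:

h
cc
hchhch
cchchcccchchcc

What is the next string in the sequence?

hchhchcchchcchchhchhchhchcchchcchchhch

φ(cchchcccchchcc) expands symbol-by-symbol to hch hch cc hch cc hch hch hch hch cc hch cc hch hch; joining the 14 pieces gives the next term.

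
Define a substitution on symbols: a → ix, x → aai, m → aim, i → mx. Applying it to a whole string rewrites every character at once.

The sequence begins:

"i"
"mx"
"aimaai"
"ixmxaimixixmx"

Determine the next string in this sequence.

mxaaiaimaaiixmxaimmxaaimxaaiaimaai

φ(ixmxaimixixmx) expands symbol-by-symbol to mx aai aim aai ix mx aim mx aai mx aai aim aai; joining the 13 pieces gives the next term.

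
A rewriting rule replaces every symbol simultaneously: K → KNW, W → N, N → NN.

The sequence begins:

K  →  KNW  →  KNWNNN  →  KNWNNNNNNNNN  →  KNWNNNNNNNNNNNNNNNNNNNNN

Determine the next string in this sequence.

φ(KNWNNNNNNNNNNNNNNNNNNNNN) expands symbol-by-symbol to KNW NN N NN NN NN NN NN NN NN NN NN NN NN NN NN NN NN NN NN NN NN NN NN; joining the 24 pieces gives the next term.

KNWNNNNNNNNNNNNNNNNNNNNNNNNNNNNNNNNNNNNNNNNNNNNN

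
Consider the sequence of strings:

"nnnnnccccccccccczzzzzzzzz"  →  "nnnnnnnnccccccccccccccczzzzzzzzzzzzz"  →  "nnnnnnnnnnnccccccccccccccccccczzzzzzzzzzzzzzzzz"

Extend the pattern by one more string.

nnnnnnnnnnnnnnccccccccccccccccccccccczzzzzzzzzzzzzzzzzzzzz

Term n consists of 3n-1 n's, followed by 4n+3 c's, followed by 4n+1 z's, where the shown terms are n = 2, 3, 4.
At n = 5 the blocks have lengths 14, 23, 21.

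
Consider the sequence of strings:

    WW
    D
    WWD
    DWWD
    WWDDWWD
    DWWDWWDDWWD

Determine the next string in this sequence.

From term 3 onward, concatenate the second-to-last term with the last: WW·D = WWD, D·WWD = DWWD, …
The next term joins WWDDWWD and DWWDWWDDWWD.

WWDDWWDDWWDWWDDWWD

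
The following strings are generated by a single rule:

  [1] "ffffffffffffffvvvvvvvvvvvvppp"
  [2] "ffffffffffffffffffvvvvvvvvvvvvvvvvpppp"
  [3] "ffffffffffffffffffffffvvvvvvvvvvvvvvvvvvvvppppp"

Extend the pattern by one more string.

Each string has the form f^{4n+2} v^{4n} p^{n}, where the shown terms are n = 3, 4, 5.
For the next term, n = 6, so the run lengths are 26, 24, 6.

ffffffffffffffffffffffffffvvvvvvvvvvvvvvvvvvvvvvvvpppppp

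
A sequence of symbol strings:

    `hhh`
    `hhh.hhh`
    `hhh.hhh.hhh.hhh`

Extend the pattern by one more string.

hhh.hhh.hhh.hhh.hhh.hhh.hhh.hhh

Each string is two copies of the previous one joined by '.'.
So the next term is two copies of hhh.hhh.hhh.hhh with '.' between the halves.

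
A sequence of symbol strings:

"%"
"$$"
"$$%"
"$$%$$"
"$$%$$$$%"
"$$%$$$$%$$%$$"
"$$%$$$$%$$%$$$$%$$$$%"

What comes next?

$$%$$$$%$$%$$$$%$$$$%$$%$$$$%$$%$$

From term 3 onward, concatenate the last term with the second-to-last: $$·% = $$%, $$%·$$ = $$%$$, …
Continuing: $$%$$$$%$$%$$$$%$$$$% · $$%$$$$%$$%$$ gives term 8.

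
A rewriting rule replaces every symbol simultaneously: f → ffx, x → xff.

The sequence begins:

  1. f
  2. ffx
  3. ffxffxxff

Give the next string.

Rewriting each symbol of ffxffxxff: f→ffx, f→ffx, x→xff, f→ffx, f→ffx, x→xff, x→xff, f→ffx, f→ffx, which concatenates to ffx ffx xff ffx ffx xff xff ffx ffx.

ffxffxxffffxffxxffxffffxffx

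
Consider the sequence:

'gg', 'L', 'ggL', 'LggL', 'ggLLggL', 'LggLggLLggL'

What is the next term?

This is a Fibonacci-style word recurrence s(k) = s(k−2)·s(k−1): e.g. gg·L = ggL.
The next term joins ggLLggL and LggLggLLggL.

ggLLggLLggLggLLggL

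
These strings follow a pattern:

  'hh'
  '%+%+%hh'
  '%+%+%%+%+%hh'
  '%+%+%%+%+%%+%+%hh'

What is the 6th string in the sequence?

The strings grow by a fixed prefix %+%+% each time.
From %+%+%%+%+%%+%+%hh, 2 further steps: %+%+%%+%+%%+%+%hh → %+%+%%+%+%%+%+%%+%+%hh → (answer).

%+%+%%+%+%%+%+%%+%+%%+%+%hh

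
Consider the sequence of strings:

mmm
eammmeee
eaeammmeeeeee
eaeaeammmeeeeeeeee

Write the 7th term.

eaeaeaeaeaeammmeeeeeeeeeeeeeeeeee

Each term wraps the previous one in ea on the left and eee on the right.
From eaeaeammmeeeeeeeee, 3 further steps: eaeaeammmeeeeeeeee → eaeaeaeammmeeeeeeeeeeee → eaeaeaeaeammmeeeeeeeeeeeeeee → (answer).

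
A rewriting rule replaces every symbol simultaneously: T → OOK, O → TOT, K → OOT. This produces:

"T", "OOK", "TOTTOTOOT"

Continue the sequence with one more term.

Rewriting each symbol of TOTTOTOOT: T→OOK, O→TOT, T→OOK, T→OOK, O→TOT, T→OOK, O→TOT, O→TOT, T→OOK, which concatenates to OOK TOT OOK OOK TOT OOK TOT TOT OOK.

OOKTOTOOKOOKTOTOOKTOTTOTOOK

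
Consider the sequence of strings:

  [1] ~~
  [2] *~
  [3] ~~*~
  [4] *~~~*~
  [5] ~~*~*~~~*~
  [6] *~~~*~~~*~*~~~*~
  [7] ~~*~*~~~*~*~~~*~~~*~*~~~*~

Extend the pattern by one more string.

*~~~*~~~*~*~~~*~~~*~*~~~*~*~~~*~~~*~*~~~*~

Each term (from the third on) is the two preceding terms concatenated in order: term 3 = ~~·*~ = ~~*~.
So term 8 is *~~~*~~~*~*~~~*~·~~*~*~~~*~*~~~*~~~*~*~~~*~.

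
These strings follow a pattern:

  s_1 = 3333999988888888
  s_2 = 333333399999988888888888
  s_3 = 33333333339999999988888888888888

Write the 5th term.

333333333333333399999999999988888888888888888888

Each string has the form 3^{3n-2} 9^{2n} 8^{3n+2}, where the shown terms are n = 2, 3, 4.
For term 5, n = 6, so the run lengths are 16, 12, 20.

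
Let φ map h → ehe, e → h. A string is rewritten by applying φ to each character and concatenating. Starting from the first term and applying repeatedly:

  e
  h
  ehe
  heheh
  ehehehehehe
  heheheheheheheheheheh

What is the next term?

Applying the rule to each of the 21 symbols of heheheheheheheheheheh gives the pieces ehe h ehe h ehe h ehe h ehe h ehe h ehe h ehe h ehe h ehe h ehe, which concatenate to the answer.

ehehehehehehehehehehehehehehehehehehehehehe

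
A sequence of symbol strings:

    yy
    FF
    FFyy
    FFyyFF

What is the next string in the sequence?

FFyyFFFFyy

This is a Fibonacci-style word recurrence s(k) = s(k−1)·s(k−2): e.g. FF·yy = FFyy.
The next term joins FFyyFF and FFyy.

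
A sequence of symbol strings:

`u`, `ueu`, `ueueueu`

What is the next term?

Each string is two copies of the previous one joined by 'e'.
Doubling ueueueu with 'e' between the halves:

ueueueueueueueu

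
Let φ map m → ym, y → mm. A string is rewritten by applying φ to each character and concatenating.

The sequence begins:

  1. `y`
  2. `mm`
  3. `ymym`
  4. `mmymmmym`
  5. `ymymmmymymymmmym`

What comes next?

Rewriting the 16 symbols of ymymmmymymymmmym one by one yields mm ym mm ym ym ym mm ym mm ym mm ym ym ym mm ym; concatenated:

mmymmmymymymmmymmmymmmymymymmmym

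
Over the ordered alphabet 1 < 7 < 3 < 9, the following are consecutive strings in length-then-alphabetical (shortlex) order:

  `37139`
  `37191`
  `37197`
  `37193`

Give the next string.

37199

Find the rightmost character of 37193 below 9, bump it to the next letter, and reset everything to its right to 1.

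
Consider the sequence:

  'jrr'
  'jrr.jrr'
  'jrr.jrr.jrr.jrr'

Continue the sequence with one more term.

s(k+1) = s(k)·.·s(k) — each term doubles the last with '.' between the halves.
Doubling jrr.jrr.jrr.jrr with '.' between the halves:

jrr.jrr.jrr.jrr.jrr.jrr.jrr.jrr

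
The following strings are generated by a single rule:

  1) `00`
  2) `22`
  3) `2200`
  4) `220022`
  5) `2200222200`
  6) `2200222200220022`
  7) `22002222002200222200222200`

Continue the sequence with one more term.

This is a Fibonacci-style word recurrence s(k) = s(k−1)·s(k−2): e.g. 22·00 = 2200.
So term 8 is 22002222002200222200222200·2200222200220022.

220022220022002222002222002200222200220022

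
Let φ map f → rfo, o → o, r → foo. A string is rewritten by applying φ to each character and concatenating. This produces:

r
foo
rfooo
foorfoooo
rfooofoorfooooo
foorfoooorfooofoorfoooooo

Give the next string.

rfooofoorfooooofoorfoooorfooofoorfooooooo

Replace each of the 25 characters of foorfoooorfooofoorfoooooo in place — rfo o o foo rfo o o o o foo rfo o o o rfo o o foo rfo o o o o o o — and concatenate.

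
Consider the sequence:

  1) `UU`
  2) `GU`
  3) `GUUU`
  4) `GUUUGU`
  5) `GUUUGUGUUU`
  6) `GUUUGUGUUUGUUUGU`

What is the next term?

GUUUGUGUUUGUUUGUGUUUGUGUUU

Each term (from the third on) is the previous term followed by the one before it: term 3 = GU·UU = GUUU.
The next term joins GUUUGUGUUUGUUUGU and GUUUGUGUUU.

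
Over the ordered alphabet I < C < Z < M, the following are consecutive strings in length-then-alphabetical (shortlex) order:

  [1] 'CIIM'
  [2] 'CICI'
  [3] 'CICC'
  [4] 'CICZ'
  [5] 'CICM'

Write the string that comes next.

The successor of CICM increments the rightmost position that isn't already M and resets every position after it to I.

CIZI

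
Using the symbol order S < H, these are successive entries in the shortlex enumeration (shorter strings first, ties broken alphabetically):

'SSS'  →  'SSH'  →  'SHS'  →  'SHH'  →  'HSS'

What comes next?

Find the rightmost character of HSS below H, bump it to the next letter, and reset everything to its right to S.

HSH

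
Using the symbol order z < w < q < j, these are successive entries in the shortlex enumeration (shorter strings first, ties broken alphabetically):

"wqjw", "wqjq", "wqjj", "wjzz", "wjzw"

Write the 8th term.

wjwz

Advancing 3 positions from wjzw through wjzw → wjzq → wjzj reaches term 8.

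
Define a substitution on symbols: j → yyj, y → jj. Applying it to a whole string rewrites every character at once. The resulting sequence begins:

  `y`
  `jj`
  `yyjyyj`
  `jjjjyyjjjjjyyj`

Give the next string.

φ(jjjjyyjjjjjyyj) expands symbol-by-symbol to yyj yyj yyj yyj jj jj yyj yyj yyj yyj yyj jj jj yyj; joining the 14 pieces gives the next term.

yyjyyjyyjyyjjjjjyyjyyjyyjyyjyyjjjjjyyj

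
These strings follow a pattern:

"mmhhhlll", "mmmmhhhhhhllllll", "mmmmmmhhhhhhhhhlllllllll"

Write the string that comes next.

mmmmmmmmhhhhhhhhhhhhllllllllllll

Each string has the form m^{2n} h^{3n} l^{3n} (n = 1, 2, …).
Setting n = 4 gives 8, 12, 12 characters in each block.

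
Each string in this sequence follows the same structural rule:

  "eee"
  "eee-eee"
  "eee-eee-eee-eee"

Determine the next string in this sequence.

Each string is two copies of the previous one joined by '-'.
Doubling eee-eee-eee-eee with '-' between the halves:

eee-eee-eee-eee-eee-eee-eee-eee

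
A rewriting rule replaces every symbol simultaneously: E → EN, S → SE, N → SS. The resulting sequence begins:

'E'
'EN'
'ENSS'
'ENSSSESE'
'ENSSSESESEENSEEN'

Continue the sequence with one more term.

ENSSSESESEENSEENSEENENSSSEENENSS

φ(ENSSSESESEENSEEN) expands symbol-by-symbol to EN SS SE SE SE EN SE EN SE EN EN SS SE EN EN SS; joining the 16 pieces gives the next term.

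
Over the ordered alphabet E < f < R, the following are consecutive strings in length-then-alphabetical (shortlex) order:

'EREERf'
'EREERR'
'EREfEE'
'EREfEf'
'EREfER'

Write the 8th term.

EREffR

Continuing the enumeration 3 steps past EREfER: EREfER → EREffE → EREfff → (answer).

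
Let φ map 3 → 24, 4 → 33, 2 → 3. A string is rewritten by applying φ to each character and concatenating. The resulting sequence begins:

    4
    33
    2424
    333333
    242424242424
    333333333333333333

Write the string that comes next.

242424242424242424242424242424242424

Applying the rule to each of the 18 symbols of 333333333333333333 gives the pieces 24 24 24 24 24 24 24 24 24 24 24 24 24 24 24 24 24 24, which concatenate to the answer.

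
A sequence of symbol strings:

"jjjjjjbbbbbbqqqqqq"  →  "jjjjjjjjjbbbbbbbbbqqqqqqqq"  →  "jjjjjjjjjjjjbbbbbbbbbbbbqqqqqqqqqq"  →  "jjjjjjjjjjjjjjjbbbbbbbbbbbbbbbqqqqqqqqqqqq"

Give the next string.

Each string has the form j^{3n} b^{3n} q^{2n+2}, where the shown terms are n = 2, 3, 4, 5.
At n = 6 the blocks have lengths 18, 18, 14.

jjjjjjjjjjjjjjjjjjbbbbbbbbbbbbbbbbbbqqqqqqqqqqqqqq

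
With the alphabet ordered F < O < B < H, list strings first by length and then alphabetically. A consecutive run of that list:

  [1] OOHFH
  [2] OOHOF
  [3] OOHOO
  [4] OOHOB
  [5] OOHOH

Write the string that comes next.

OOHBF

Treat OOHOH as a base-4 numeral over the given alphabet and add one, carrying through any trailing H's.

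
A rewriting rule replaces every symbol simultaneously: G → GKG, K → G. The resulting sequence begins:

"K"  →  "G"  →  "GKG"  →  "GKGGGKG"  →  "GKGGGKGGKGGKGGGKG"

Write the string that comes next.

Rewriting the 17 symbols of GKGGGKGGKGGKGGGKG one by one yields GKG G GKG GKG GKG G GKG GKG G GKG GKG G GKG GKG GKG G GKG; concatenated:

GKGGGKGGKGGKGGGKGGKGGGKGGKGGGKGGKGGKGGGKG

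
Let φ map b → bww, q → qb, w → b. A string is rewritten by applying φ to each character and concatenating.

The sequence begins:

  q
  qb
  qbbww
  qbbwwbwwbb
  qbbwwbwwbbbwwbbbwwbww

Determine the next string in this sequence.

qbbwwbwwbbbwwbbbwwbwwbwwbbbwwbwwbwwbbbwwbb

Replace each of the 21 characters of qbbwwbwwbbbwwbbbwwbww in place — qb bww bww b b bww b b bww bww bww b b bww bww bww b b bww b b — and concatenate.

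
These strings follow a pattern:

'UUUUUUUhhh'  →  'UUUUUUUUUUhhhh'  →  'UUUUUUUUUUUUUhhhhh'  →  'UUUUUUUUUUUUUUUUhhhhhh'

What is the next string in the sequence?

UUUUUUUUUUUUUUUUUUUhhhhhhh

Reading off run lengths: U runs 7, 10, 13, 16; h runs 3, 4, 5, 6 — each is linear in n, where the shown terms are n = 2, 3, 4, 5.
At n = 6 the blocks have lengths 19, 7.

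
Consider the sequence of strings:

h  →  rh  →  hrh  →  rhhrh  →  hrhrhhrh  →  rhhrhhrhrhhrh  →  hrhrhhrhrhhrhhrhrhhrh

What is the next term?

Each term (from the third on) is the two preceding terms concatenated in order: term 3 = h·rh = hrh.
Continuing: rhhrhhrhrhhrh · hrhrhhrhrhhrhhrhrhhrh gives term 8.

rhhrhhrhrhhrhhrhrhhrhrhhrhhrhrhhrh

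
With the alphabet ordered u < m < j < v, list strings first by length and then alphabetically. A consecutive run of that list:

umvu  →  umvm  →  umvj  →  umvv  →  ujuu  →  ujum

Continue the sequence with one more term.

ujuj

Treat ujum as a base-4 numeral over the given alphabet and add one, carrying through any trailing v's.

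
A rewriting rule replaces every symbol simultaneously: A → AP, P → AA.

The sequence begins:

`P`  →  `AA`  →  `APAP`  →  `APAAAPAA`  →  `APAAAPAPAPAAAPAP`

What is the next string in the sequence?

Rewriting the 16 symbols of APAAAPAPAPAAAPAP one by one yields AP AA AP AP AP AA AP AA AP AA AP AP AP AA AP AA; concatenated:

APAAAPAPAPAAAPAAAPAAAPAPAPAAAPAA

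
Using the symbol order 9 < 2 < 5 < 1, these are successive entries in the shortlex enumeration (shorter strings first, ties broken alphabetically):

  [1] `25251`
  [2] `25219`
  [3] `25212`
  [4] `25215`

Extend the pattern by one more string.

25211

Find the rightmost character of 25215 below 1, bump it to the next letter, and reset everything to its right to 9.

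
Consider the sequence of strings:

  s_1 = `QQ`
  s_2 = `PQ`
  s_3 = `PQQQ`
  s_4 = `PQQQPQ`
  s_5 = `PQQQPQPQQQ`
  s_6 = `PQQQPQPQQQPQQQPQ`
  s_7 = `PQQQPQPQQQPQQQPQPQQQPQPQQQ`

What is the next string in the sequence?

PQQQPQPQQQPQQQPQPQQQPQPQQQPQQQPQPQQQPQQQPQ

This is a Fibonacci-style word recurrence s(k) = s(k−1)·s(k−2): e.g. PQ·QQ = PQQQ.
The next term joins PQQQPQPQQQPQQQPQPQQQPQPQQQ and PQQQPQPQQQPQQQPQ.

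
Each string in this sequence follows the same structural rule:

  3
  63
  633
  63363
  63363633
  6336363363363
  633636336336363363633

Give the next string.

This is a Fibonacci-style word recurrence s(k) = s(k−1)·s(k−2): e.g. 63·3 = 633.
Continuing: 633636336336363363633 · 6336363363363 gives term 8.

6336363363363633636336336363363363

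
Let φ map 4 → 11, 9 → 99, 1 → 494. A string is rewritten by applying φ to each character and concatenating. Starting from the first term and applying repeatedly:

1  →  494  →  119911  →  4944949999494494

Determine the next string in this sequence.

Rewriting the 16 symbols of 4944949999494494 one by one yields 11 99 11 11 99 11 99 99 99 99 11 99 11 11 99 11; concatenated:

11991111991199999999119911119911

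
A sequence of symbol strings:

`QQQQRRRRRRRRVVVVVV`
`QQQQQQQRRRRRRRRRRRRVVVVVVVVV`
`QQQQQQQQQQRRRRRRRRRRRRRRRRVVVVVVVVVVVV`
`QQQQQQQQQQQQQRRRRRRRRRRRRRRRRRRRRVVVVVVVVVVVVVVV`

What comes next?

QQQQQQQQQQQQQQQQRRRRRRRRRRRRRRRRRRRRRRRRVVVVVVVVVVVVVVVVVV

The n-th term is 3n-2 Q's then 4n R's then 3n V's, where the shown terms are n = 2, 3, 4, 5.
Setting n = 6 gives 16, 24, 18 characters in each block.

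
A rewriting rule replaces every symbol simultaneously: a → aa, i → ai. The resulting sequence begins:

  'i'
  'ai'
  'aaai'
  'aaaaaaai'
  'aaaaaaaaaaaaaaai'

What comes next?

Applying the rule to each of the 16 symbols of aaaaaaaaaaaaaaai gives the pieces aa aa aa aa aa aa aa aa aa aa aa aa aa aa aa ai, which concatenate to the answer.

aaaaaaaaaaaaaaaaaaaaaaaaaaaaaaai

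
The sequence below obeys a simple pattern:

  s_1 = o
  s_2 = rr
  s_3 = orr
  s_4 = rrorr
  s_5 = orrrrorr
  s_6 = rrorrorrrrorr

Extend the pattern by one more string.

orrrrorrrrorrorrrrorr

From term 3 onward, concatenate the second-to-last term with the last: o·rr = orr, rr·orr = rrorr, …
So term 7 is orrrrorr·rrorrorrrrorr.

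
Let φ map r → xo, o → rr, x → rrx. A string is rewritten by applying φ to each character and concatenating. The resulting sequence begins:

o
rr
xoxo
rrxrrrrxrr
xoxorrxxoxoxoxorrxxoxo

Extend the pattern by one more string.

φ(xoxorrxxoxoxoxorrxxoxo) expands symbol-by-symbol to rrx rr rrx rr xo xo rrx rrx rr rrx rr rrx rr rrx rr xo xo rrx rrx rr rrx rr; joining the 22 pieces gives the next term.

rrxrrrrxrrxoxorrxrrxrrrrxrrrrxrrrrxrrxoxorrxrrxrrrrxrr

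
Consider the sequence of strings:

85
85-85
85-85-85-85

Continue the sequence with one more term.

Each string is two copies of the previous one joined by '-'.
So the next term is two copies of 85-85-85-85 with '-' between the halves.

85-85-85-85-85-85-85-85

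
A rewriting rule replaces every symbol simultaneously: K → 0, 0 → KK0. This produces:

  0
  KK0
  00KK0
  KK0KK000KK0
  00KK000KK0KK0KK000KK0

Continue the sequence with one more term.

Replace each of the 21 characters of 00KK000KK0KK0KK000KK0 in place — KK0 KK0 0 0 KK0 KK0 KK0 0 0 KK0 0 0 KK0 0 0 KK0 KK0 KK0 0 0 KK0 — and concatenate.

KK0KK000KK0KK0KK000KK000KK000KK0KK0KK000KK0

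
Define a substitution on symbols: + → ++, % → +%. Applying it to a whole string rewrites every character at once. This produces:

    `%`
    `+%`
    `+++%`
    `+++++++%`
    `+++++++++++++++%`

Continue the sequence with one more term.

Rewriting the 16 symbols of +++++++++++++++% one by one yields ++ ++ ++ ++ ++ ++ ++ ++ ++ ++ ++ ++ ++ ++ ++ +%; concatenated:

+++++++++++++++++++++++++++++++%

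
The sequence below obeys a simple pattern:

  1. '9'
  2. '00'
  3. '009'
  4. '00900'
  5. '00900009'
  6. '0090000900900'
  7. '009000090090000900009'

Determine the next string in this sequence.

This is a Fibonacci-style word recurrence s(k) = s(k−1)·s(k−2): e.g. 00·9 = 009.
The next term joins 009000090090000900009 and 0090000900900.

0090000900900009000090090000900900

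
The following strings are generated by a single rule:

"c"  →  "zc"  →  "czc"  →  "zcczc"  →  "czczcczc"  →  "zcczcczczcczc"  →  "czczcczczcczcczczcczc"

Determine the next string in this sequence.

Each term (from the third on) is the two preceding terms concatenated in order: term 3 = c·zc = czc.
Continuing: zcczcczczcczc · czczcczczcczcczczcczc gives term 8.

zcczcczczcczcczczcczczcczcczczcczc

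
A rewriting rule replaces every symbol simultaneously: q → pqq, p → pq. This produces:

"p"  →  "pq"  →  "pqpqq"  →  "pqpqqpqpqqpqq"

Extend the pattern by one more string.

Rewriting the 13 symbols of pqpqqpqpqqpqq one by one yields pq pqq pq pqq pqq pq pqq pq pqq pqq pq pqq pqq; concatenated:

pqpqqpqpqqpqqpqpqqpqpqqpqqpqpqqpqq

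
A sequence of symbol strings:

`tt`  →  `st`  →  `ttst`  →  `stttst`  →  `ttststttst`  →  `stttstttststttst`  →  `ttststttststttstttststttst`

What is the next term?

stttstttststttstttststttststttstttststttst

This is a Fibonacci-style word recurrence s(k) = s(k−2)·s(k−1): e.g. tt·st = ttst.
The next term joins stttstttststttst and ttststttststttstttststttst.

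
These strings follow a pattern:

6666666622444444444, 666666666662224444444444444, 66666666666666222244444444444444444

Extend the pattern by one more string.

Term n consists of 3n+2 6's, followed by n 2's, followed by 4n+1 4's, where the shown terms are n = 2, 3, 4.
Setting n = 5 gives 17, 5, 21 characters in each block.

6666666666666666622222444444444444444444444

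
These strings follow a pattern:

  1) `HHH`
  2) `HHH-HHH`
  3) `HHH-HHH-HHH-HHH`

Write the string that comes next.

HHH-HHH-HHH-HHH-HHH-HHH-HHH-HHH

Every step duplicates the string with '-' between the halves.
So the next term is two copies of HHH-HHH-HHH-HHH with '-' between the halves.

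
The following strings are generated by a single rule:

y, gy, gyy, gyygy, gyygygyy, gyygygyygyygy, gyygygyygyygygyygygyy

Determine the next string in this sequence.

gyygygyygyygygyygygyygyygygyygyygy

From term 3 onward, concatenate the last term with the second-to-last: gy·y = gyy, gyy·gy = gyygy, …
So term 8 is gyygygyygyygygyygygyy·gyygygyygyygy.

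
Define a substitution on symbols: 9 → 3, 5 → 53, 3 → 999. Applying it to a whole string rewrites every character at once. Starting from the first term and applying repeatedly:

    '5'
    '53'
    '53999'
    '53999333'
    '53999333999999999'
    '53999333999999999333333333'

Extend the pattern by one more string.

53999333999999999333333333999999999999999999999999999

φ(53999333999999999333333333) expands symbol-by-symbol to 53 999 3 3 3 999 999 999 3 3 3 3 3 3 3 3 3 999 999 999 999 999 999 999 999 999; joining the 26 pieces gives the next term.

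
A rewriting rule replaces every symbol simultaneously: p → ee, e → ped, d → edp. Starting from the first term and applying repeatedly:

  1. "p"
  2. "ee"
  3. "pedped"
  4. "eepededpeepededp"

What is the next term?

pedpedeepededppededpeepedpedeepededppededpee

Replace each of the 16 characters of eepededpeepededp in place — ped ped ee ped edp ped edp ee ped ped ee ped edp ped edp ee — and concatenate.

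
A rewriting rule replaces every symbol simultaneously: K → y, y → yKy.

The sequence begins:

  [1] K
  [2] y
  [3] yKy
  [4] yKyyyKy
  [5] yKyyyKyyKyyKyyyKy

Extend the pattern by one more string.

yKyyyKyyKyyKyyyKyyKyyyKyyKyyyKyyKyyKyyyKy

Replace each of the 17 characters of yKyyyKyyKyyKyyyKy in place — yKy y yKy yKy yKy y yKy yKy y yKy yKy y yKy yKy yKy y yKy — and concatenate.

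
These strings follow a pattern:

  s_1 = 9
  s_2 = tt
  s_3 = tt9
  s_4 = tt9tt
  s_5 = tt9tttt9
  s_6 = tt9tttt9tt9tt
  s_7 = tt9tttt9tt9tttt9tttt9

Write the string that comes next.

This is a Fibonacci-style word recurrence s(k) = s(k−1)·s(k−2): e.g. tt·9 = tt9.
So term 8 is tt9tttt9tt9tttt9tttt9·tt9tttt9tt9tt.

tt9tttt9tt9tttt9tttt9tt9tttt9tt9tt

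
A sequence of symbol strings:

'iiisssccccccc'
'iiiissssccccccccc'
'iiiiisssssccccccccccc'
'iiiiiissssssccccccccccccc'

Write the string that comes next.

Term n consists of n i's, followed by n s's, followed by 2n+1 c's, where the shown terms are n = 3, 4, 5, 6.
Setting n = 7 gives 7, 7, 15 characters in each block.

iiiiiiisssssssccccccccccccccc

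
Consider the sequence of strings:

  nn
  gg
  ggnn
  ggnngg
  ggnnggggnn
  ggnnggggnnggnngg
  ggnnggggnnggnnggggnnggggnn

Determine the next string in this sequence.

ggnnggggnnggnnggggnnggggnnggnnggggnnggnngg

This is a Fibonacci-style word recurrence s(k) = s(k−1)·s(k−2): e.g. gg·nn = ggnn.
The next term joins ggnnggggnnggnnggggnnggggnn and ggnnggggnnggnngg.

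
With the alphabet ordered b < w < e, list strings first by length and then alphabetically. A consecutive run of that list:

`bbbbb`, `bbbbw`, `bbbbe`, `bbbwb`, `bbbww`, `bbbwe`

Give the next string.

The successor of bbbwe increments the rightmost position that isn't already e and resets every position after it to b.

bbbeb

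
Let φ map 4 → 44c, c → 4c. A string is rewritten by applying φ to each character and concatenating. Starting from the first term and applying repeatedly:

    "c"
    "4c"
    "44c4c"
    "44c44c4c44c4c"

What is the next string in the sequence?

Rewriting the 13 symbols of 44c44c4c44c4c one by one yields 44c 44c 4c 44c 44c 4c 44c 4c 44c 44c 4c 44c 4c; concatenated:

44c44c4c44c44c4c44c4c44c44c4c44c4c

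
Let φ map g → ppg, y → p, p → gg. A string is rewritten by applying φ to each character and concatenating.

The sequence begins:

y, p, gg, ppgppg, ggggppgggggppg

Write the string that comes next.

ppgppgppgppgggggppgppgppgppgppgggggppg

Applying the rule to each of the 14 symbols of ggggppgggggppg gives the pieces ppg ppg ppg ppg gg gg ppg ppg ppg ppg ppg gg gg ppg, which concatenate to the answer.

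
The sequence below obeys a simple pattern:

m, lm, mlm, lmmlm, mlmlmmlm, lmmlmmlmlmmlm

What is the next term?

Each term (from the third on) is the two preceding terms concatenated in order: term 3 = m·lm = mlm.
So term 7 is mlmlmmlm·lmmlmmlmlmmlm.

mlmlmmlmlmmlmmlmlmmlm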